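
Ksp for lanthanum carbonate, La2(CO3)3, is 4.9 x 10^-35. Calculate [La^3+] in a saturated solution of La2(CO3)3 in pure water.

[La^3+] = 1.1 x 10^-7 M

La2(CO3)3(s) <=> 2 La^3+(aq) + 3 CO3^2-(aq)
Ksp = [La^3+]^2[CO3^2-]^3
With molar solubility s: [La^3+] = 2s, [CO3^2-] = 3s.
So Ksp = (2s)^2 × (3s)^3 = 108s^5
s = (4.9 x 10^-35 / 108)^(1/5) = 5.39 × 10^-8 M
[La^3+] = 2s = 1.1 × 10^-7 M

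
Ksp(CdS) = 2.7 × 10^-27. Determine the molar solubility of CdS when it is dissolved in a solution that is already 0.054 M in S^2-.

s = 5.0 x 10^-26 M

CdS(s) ⇌ Cd^2+ + S^2-
Ksp = [Cd^2+][S^2-]
Let s be the molar solubility in this solution. [Cd^2+] = s, [S^2-] = 0.054 + s ≈ 0.054 (since the S^2- already present dominates).
Ksp ≈ s × 0.054
s = 5.0 x 10^-26 M
Check: s = 5.0 x 10^-26 ≪ 0.054, so the approximation is valid.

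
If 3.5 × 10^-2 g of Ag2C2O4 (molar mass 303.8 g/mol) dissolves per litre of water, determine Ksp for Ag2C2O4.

Molar solubility s = (3.5 × 10^-2 g/L) / (303.8 g/mol) = 1.15 × 10^-4 M.
Ag2C2O4(s) <=> 2 Ag^+(aq) + C2O4^2-(aq)
Let s = molar solubility. Then [Ag^+] = 2s and [C2O4^2-] = s.
Ksp = [Ag^+]^2[C2O4^2-]
Substituting: Ksp = (2s)^2s = 4s^3
Ksp = 4 × (1.15 × 10^-4)^3 = 6.1 x 10^-12

Ksp = 6.1 × 10^-12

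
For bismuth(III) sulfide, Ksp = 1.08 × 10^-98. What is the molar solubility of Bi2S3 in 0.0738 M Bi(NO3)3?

Bi2S3(s) ⇌ 2 Bi^3+ + 3 S^2-
Ksp = [Bi^3+]^2[S^2-]^3
Let s be the molar solubility in this solution. [Bi^3+] = 0.0738 + 2s ≈ 0.0738, [S^2-] = 3s (Ksp is small, so little additional dissolves).
Ksp ≈ (0.0738)^2 × (3s)^3
s = 4.19 × 10^-33 M
Check: 2s = 8.4 x 10^-33 ≪ 0.0738, so the approximation is valid.

4.19e-33 M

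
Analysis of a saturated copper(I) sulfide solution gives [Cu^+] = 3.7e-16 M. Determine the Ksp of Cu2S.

Cu2S(s) <=> 2 Cu^+ + S^2-
Stoichiometry gives [S^2-] = (1/2)[Cu^+] = 1.85 × 10^-16 M.
Ksp = [Cu^+]^2[S^2-]
Ksp = (3.7 × 10^-16)^2 × 1.85 x 10^-16 = 2.5 x 10^-47

2.5 × 10^-47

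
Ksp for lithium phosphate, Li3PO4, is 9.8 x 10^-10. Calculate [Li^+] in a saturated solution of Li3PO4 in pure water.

[Li^+] = 7.4e-3 M

Li3PO4(s) ⇌ 3 Li^+(aq) + PO4^3-(aq)
Ksp = [Li^+]^3[PO4^3-]
With molar solubility s: [Li^+] = 3s, [PO4^3-] = s.
So Ksp = (3s)^3 × s = 27s^4
s = (9.8 x 10^-10 / 27)^(1/4) = 2.45 × 10^-3 M
[Li^+] = 3s = 7.4 × 10^-3 M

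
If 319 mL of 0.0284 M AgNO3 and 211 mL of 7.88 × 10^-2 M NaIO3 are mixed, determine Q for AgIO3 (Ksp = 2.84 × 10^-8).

5.36 x 10^-4

Total volume = 319 + 211 = 530 mL.
[Ag^+] = 2.84 × 10^-2 × (319/530) = 1.709 x 10^-2 M
[IO3^-] = 7.88 × 10^-2 × (211/530) = 3.137 x 10^-2 M
AgIO3(s) ⇌ Ag^+(aq) + IO3^-(aq), so Q = [Ag^+][IO3^-]
Q = (1.709 × 10^-2)(3.137 x 10^-2) = 5.36 x 10^-4
Q > Ksp, so AgIO3 will precipitate.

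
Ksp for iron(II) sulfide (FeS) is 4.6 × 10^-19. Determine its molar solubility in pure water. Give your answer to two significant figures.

6.8e-10 M

FeS(s) <=> Fe^2+(aq) + S^2-(aq)
Ksp = [Fe^2+][S^2-]
For each mole of FeS that dissolves: [Fe^2+] = s, [S^2-] = s.
Ksp = (s)(s) = s^2
s = √(4.6 × 10^-19) = 6.8 × 10^-10 M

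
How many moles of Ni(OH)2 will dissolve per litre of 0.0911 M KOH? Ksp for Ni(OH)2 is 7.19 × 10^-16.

s = 8.66 × 10^-14 M

Ni(OH)2(s) ⇌ Ni^2+(aq) + 2 OH^-(aq)
Ksp = [Ni^2+][OH^-]^2
Let s = moles of Ni(OH)2 that dissolve per litre. [Ni^2+] = s, [OH^-] = 0.0911 + 2s ≈ 0.0911 (since OH^- from KOH dominates).
Ksp ≈ s × (0.0911)^2
s = 8.66 x 10^-14 M
Check: 2s = 1.7 × 10^-13 ≪ 0.0911, so the approximation is valid.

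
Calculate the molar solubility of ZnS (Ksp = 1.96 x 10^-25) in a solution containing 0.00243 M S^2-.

s = 8.07 × 10^-23 M

ZnS(s) ⇌ Zn^2+ + S^2-
Ksp = [Zn^2+][S^2-]
Let s = moles of ZnS that dissolve per litre. [Zn^2+] = s, [S^2-] = 0.00243 + s ≈ 0.00243 (common-ion effect: S^2- is already 0.00243 M).
Ksp ≈ s × 0.00243
s = 8.07 x 10^-23 M
Check: s = 8.1 x 10^-23 ≪ 0.00243, so the approximation is valid.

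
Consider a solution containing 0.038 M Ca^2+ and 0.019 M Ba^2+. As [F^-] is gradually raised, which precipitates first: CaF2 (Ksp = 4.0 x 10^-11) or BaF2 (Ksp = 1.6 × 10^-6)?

CaF2

Precipitation of each salt starts when its ion product equals its Ksp.
For CaF2: 4.0 x 10^-11 = 0.038 × [F^-]^2  ⇒  [F^-] = 3.2 x 10^-5 M.
For BaF2: 1.6 × 10^-6 = 0.019 × [F^-]^2  ⇒  [F^-] = 9.2 × 10^-3 M.
The salt with the lower threshold [F^-] precipitates first: CaF2.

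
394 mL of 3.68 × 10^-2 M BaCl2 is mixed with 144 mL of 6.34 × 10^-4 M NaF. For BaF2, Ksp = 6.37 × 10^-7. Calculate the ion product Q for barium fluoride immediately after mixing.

Total volume = 394 + 144 = 538 mL.
[Ba^2+] = 3.68 x 10^-2 × (394/538) = 2.695 x 10^-2 M
[F^-] = 6.34 x 10^-4 × (144/538) = 1.697 × 10^-4 M
BaF2(s) ⇌ Ba^2+ + 2 F^-, so Q = [Ba^2+][F^-]^2
Q = (2.695 × 10^-2)(1.697 × 10^-4)^2 = 7.76 × 10^-10
Q < Ksp, so no precipitate of BaF2 forms.

7.76 × 10^-10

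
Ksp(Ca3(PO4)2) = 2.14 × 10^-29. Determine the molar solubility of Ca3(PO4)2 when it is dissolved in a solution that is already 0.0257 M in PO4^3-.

Ca3(PO4)2(s) ⇌ 3 Ca^2+(aq) + 2 PO4^3-(aq)
Ksp = [Ca^2+]^3[PO4^3-]^2
Let s be the molar solubility in this solution. [Ca^2+] = 3s, [PO4^3-] = 0.0257 + 2s ≈ 0.0257 (Ksp is small, so little additional dissolves).
Ksp ≈ (3s)^3 × (0.0257)^2
s = 1.06 × 10^-9 M
Check: 2s = 2.1 × 10^-9 ≪ 0.0257, so the approximation is valid.

1.06 × 10^-9 M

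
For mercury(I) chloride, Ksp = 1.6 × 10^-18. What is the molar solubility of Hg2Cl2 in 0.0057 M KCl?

Hg2Cl2(s) ⇌ Hg2^2+ + 2 Cl^-
Ksp = [Hg2^2+][Cl^-]^2
Let s be the molar solubility in this solution. [Hg2^2+] = s, [Cl^-] = 0.0057 + 2s ≈ 0.0057 (common-ion effect: Cl^- is already 0.0057 M).
Ksp ≈ s × (0.0057)^2
s = 4.9 × 10^-14 M
Check: 2s = 9.8 x 10^-14 ≪ 0.0057, so the approximation is valid.

s ≈ 4.9 x 10^-14 M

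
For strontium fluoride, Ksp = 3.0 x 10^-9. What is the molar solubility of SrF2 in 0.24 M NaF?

SrF2(s) ⇌ Sr^2+ + 2 F^-
Ksp = [Sr^2+][F^-]^2
Let s = moles of SrF2 that dissolve per litre. [Sr^2+] = s, [F^-] = 0.24 + 2s ≈ 0.24 (Ksp is small, so little additional dissolves).
Ksp ≈ s × (0.24)^2
s = 5.2 x 10^-8 M
Check: 2s = 1.0 × 10^-7 ≪ 0.24, so the approximation is valid.

s ≈ 5.2e-8 M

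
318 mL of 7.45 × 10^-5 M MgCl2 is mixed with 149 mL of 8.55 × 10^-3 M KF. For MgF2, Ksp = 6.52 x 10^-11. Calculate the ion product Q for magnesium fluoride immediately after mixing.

3.78 × 10^-10

Total volume = 318 + 149 = 467 mL.
[Mg^2+] = 7.45 × 10^-5 × (318/467) = 5.073 × 10^-5 M
[F^-] = 8.55 × 10^-3 × (149/467) = 2.728 × 10^-3 M
MgF2(s) <=> Mg^2+ + 2 F^-, so Q = [Mg^2+][F^-]^2
Q = (5.073 × 10^-5)(2.728 × 10^-3)^2 = 3.78 x 10^-10
Q > Ksp, so MgF2 will precipitate.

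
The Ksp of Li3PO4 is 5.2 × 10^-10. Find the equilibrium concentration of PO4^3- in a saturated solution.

2.1 x 10^-3 M

Li3PO4(s) ⇌ 3 Li^+ + PO4^3-
Ksp = [Li^+]^3[PO4^3-]
For each mole of Li3PO4 that dissolves: [Li^+] = 3s, [PO4^3-] = s.
So Ksp = (3s)^3 × s = 27s^4
s = (5.2 × 10^-10 / 27)^(1/4) = 2.09 × 10^-3 M
[PO4^3-] = s = 2.1 × 10^-3 M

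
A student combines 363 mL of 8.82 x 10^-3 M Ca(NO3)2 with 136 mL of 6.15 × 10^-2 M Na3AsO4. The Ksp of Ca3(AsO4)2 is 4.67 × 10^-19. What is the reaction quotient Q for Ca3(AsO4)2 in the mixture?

Total volume = 363 + 136 = 499 mL.
[Ca^2+] = 8.82 x 10^-3 × (363/499) = 6.416 × 10^-3 M
[AsO4^3-] = 6.15 × 10^-2 × (136/499) = 1.676 × 10^-2 M
Ca3(AsO4)2(s) <=> 3 Ca^2+(aq) + 2 AsO4^3-(aq), so Q = [Ca^2+]^3[AsO4^3-]^2
Q = (6.416 x 10^-3)^3(1.676 × 10^-2)^2 = 7.42 x 10^-11
Q > Ksp, so Ca3(AsO4)2 will precipitate.

7.42 × 10^-11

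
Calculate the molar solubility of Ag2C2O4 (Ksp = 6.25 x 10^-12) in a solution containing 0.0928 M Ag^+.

s = 7.26 × 10^-10 M

Ag2C2O4(s) ⇌ 2 Ag^+ + C2O4^2-
Ksp = [Ag^+]^2[C2O4^2-]
Let s = moles of Ag2C2O4 that dissolve per litre. [Ag^+] = 0.0928 + 2s ≈ 0.0928, [C2O4^2-] = s (since the Ag^+ already present dominates).
Ksp ≈ (0.0928)^2 × s
s = 7.26 × 10^-10 M
Check: 2s = 1.5 x 10^-9 ≪ 0.0928, so the approximation is valid.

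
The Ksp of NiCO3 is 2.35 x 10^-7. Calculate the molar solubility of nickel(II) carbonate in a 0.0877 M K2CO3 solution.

2.68e-6 M

NiCO3(s) <=> Ni^2+ + CO3^2-
Ksp = [Ni^2+][CO3^2-]
Let s = moles of NiCO3 that dissolve per litre. [Ni^2+] = s, [CO3^2-] = 0.0877 + s ≈ 0.0877 (common-ion effect: CO3^2- is already 0.0877 M).
Ksp ≈ s × 0.0877
s = 2.68 x 10^-6 M
Check: s = 2.7 x 10^-6 ≪ 0.0877, so the approximation is valid.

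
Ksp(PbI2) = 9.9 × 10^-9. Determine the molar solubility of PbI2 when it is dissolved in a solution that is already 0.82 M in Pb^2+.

s ≈ 5.5e-5 M

PbI2(s) ⇌ Pb^2+ + 2 I^-
Ksp = [Pb^2+][I^-]^2
Let s = moles of PbI2 that dissolve per litre. [Pb^2+] = 0.82 + s ≈ 0.82, [I^-] = 2s (Ksp is small, so little additional dissolves).
Ksp ≈ 0.82 × (2s)^2
s = 5.5 × 10^-5 M
Check: s = 5.5 × 10^-5 ≪ 0.82, so the approximation is valid.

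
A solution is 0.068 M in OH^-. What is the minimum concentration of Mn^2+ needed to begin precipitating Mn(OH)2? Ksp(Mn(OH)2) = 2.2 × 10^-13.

Mn(OH)2(s) <=> Mn^2+ + 2 OH^-
Ksp = [Mn^2+][OH^-]^2
Precipitation begins when Q = Ksp. With [OH^-] = 0.068 M:
2.2 × 10^-13 = (0.068)^2 × [Mn^2+]
[Mn^2+] = (2.2 × 10^-13 / 4.62 × 10^-3) = 4.8 × 10^-11 M

[Mn^2+] = 4.8 × 10^-11 M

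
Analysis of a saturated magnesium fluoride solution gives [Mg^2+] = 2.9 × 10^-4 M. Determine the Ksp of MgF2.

Ksp = 9.8 × 10^-11

MgF2(s) ⇌ Mg^2+ + 2 F^-
Stoichiometry gives [F^-] = (2/1)[Mg^2+] = 5.80 × 10^-4 M.
Ksp = [Mg^2+][F^-]^2
Ksp = 2.9 × 10^-4 × (5.80 × 10^-4)^2 = 9.8 × 10^-11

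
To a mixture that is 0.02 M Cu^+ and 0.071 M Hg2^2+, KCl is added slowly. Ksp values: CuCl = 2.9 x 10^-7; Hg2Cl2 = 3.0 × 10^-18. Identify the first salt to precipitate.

Each salt begins to precipitate when Q = Ksp, i.e. when [Cl^-] reaches its threshold.
For CuCl: 2.9 x 10^-7 = 0.02 × [Cl^-]  ⇒  [Cl^-] = 1.5 x 10^-5 M.
For Hg2Cl2: 3.0 × 10^-18 = 0.071 × [Cl^-]^2  ⇒  [Cl^-] = 6.5 × 10^-9 M.
The salt with the lower threshold [Cl^-] precipitates first: Hg2Cl2.

Hg2Cl2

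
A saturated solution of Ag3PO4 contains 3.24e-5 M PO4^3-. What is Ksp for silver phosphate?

Ksp ≈ 2.98e-17

Ag3PO4(s) ⇌ 3 Ag^+ + PO4^3-
Stoichiometry gives [Ag^+] = (3/1)[PO4^3-] = 9.720 × 10^-5 M.
Ksp = [Ag^+]^3[PO4^3-]
Ksp = (9.720 × 10^-5)^3 × 3.24 × 10^-5 = 2.98 × 10^-17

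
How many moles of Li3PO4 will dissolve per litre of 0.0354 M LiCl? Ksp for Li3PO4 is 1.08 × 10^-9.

s = 2.43 × 10^-5 M

Li3PO4(s) <=> 3 Li^+ + PO4^3-
Ksp = [Li^+]^3[PO4^3-]
Let s = moles of Li3PO4 that dissolve per litre. [Li^+] = 0.0354 + 3s ≈ 0.0354, [PO4^3-] = s (Ksp is small, so little additional dissolves).
Ksp ≈ (0.0354)^3 × s
s = 2.43 × 10^-5 M
Check: 3s = 7.3 × 10^-5 ≪ 0.0354, so the approximation is valid.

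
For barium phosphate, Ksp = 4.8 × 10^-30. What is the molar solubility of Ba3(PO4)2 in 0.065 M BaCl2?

6.6e-14 M

Ba3(PO4)2(s) ⇌ 3 Ba^2+(aq) + 2 PO4^3-(aq)
Ksp = [Ba^2+]^3[PO4^3-]^2
If s mol/L dissolves here, [Ba^2+] = 0.065 + 3s ≈ 0.065, [PO4^3-] = 2s (since Ba^2+ from BaCl2 dominates).
Ksp ≈ (0.065)^3 × (2s)^2
s = 6.6 x 10^-14 M
Check: 3s = 2.0 x 10^-13 ≪ 0.065, so the approximation is valid.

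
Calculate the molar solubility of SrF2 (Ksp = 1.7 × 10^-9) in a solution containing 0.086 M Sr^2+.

7.0 × 10^-5 M

SrF2(s) ⇌ Sr^2+ + 2 F^-
Ksp = [Sr^2+][F^-]^2
Let s be the molar solubility in this solution. [Sr^2+] = 0.086 + s ≈ 0.086, [F^-] = 2s (common-ion effect: Sr^2+ is already 0.086 M).
Ksp ≈ 0.086 × (2s)^2
s = 7.0 × 10^-5 M
Check: s = 7.0 x 10^-5 ≪ 0.086, so the approximation is valid.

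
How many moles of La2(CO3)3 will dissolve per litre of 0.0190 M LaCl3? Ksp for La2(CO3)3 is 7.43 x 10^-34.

La2(CO3)3(s) <=> 2 La^3+(aq) + 3 CO3^2-(aq)
Ksp = [La^3+]^2[CO3^2-]^3
Let s be the molar solubility in this solution. [La^3+] = 0.0190 + 2s ≈ 0.0190, [CO3^2-] = 3s (Ksp is small, so little additional dissolves).
Ksp ≈ (0.0190)^2 × (3s)^3
s = 4.24 x 10^-11 M
Check: 2s = 8.5 × 10^-11 ≪ 0.0190, so the approximation is valid.

s ≈ 4.24 × 10^-11 M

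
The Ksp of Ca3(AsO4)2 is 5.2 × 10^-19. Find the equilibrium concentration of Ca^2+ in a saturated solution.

[Ca^2+] ≈ 2.6 x 10^-4 M

Ca3(AsO4)2(s) ⇌ 3 Ca^2+ + 2 AsO4^3-
Ksp = [Ca^2+]^3[AsO4^3-]^2
For each mole of Ca3(AsO4)2 that dissolves: [Ca^2+] = 3s, [AsO4^3-] = 2s.
So Ksp = (3s)^3 × (2s)^2 = 108s^5
s^5 = 5.2 × 10^-19 / 108, so s = 8.64 × 10^-5 M
[Ca^2+] = 3s = 2.6 x 10^-4 M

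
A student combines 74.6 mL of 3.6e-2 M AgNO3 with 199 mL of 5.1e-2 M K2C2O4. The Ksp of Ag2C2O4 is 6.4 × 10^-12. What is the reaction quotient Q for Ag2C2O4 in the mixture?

Total volume = 74.6 + 199 = 273.6 mL.
[Ag^+] = 3.6 × 10^-2 × (74.6/273.6) = 9.82 × 10^-3 M
[C2O4^2-] = 5.1 × 10^-2 × (199/273.6) = 3.71 x 10^-2 M
Ag2C2O4(s) ⇌ 2 Ag^+(aq) + C2O4^2-(aq), so Q = [Ag^+]^2[C2O4^2-]
Q = (9.82 x 10^-3)^2(3.71 × 10^-2) = 3.6 × 10^-6
Q > Ksp, so Ag2C2O4 will precipitate.

3.6 × 10^-6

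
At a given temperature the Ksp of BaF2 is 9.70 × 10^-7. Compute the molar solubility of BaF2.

BaF2(s) ⇌ Ba^2+ + 2 F^-
Ksp = [Ba^2+][F^-]^2
With molar solubility s: [Ba^2+] = s, [F^-] = 2s.
So Ksp = s × (2s)^2 = 4s^3
s^3 = 9.70 × 10^-7 / 4, so s = 6.24 x 10^-3 M

s = 6.24 x 10^-3 M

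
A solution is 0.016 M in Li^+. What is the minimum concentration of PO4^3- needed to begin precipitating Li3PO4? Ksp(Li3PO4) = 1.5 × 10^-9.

Li3PO4(s) <=> 3 Li^+ + PO4^3-
Ksp = [Li^+]^3[PO4^3-]
Precipitation begins when Q = Ksp. With [Li^+] = 0.016 M:
1.5 × 10^-9 = (0.016)^3 × [PO4^3-]
[PO4^3-] = (1.5 × 10^-9 / 4.10 × 10^-6) = 3.7 x 10^-4 M

[PO4^3-] = 3.7 x 10^-4 M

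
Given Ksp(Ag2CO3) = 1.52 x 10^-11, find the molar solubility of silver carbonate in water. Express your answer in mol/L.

1.56 x 10^-4 M

Ag2CO3(s) ⇌ 2 Ag^+ + CO3^2-
Ksp = [Ag^+]^2[CO3^2-]
Let s = molar solubility. Then [Ag^+] = 2s and [CO3^2-] = s.
Substituting: Ksp = (2s)^2s = 4s^3
Solving, s = (1.52 x 10^-11/4)^(1/3) = 1.56 × 10^-4 M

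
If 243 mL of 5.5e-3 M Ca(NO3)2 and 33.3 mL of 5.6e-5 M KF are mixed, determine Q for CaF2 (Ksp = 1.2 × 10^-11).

Total volume = 243 + 33.3 = 276.3 mL.
[Ca^2+] = 5.5 × 10^-3 × (243/276.3) = 4.84 × 10^-3 M
[F^-] = 5.6 x 10^-5 × (33.3/276.3) = 6.75 × 10^-6 M
CaF2(s) <=> Ca^2+ + 2 F^-, so Q = [Ca^2+][F^-]^2
Q = (4.84 × 10^-3)(6.75 × 10^-6)^2 = 2.2 × 10^-13
Q < Ksp, so no precipitate of CaF2 forms.

2.2 x 10^-13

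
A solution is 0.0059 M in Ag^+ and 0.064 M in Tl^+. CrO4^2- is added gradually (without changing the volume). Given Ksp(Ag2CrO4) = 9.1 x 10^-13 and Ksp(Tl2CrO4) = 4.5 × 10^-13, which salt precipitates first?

Precipitation of each salt starts when its ion product equals its Ksp.
For Ag2CrO4: 9.1 x 10^-13 = (0.0059)^2 × [CrO4^2-]  ⇒  [CrO4^2-] = 2.6 x 10^-8 M.
For Tl2CrO4: 4.5 × 10^-13 = (0.064)^2 × [CrO4^2-]  ⇒  [CrO4^2-] = 1.1 × 10^-10 M.
The salt with the lower threshold [CrO4^2-] precipitates first: Tl2CrO4.

Tl2CrO4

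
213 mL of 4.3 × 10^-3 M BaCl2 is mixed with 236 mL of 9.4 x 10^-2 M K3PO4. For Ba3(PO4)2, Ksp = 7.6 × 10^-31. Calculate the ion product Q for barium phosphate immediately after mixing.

2.1 x 10^-11

Total volume = 213 + 236 = 449 mL.
[Ba^2+] = 4.3 x 10^-3 × (213/449) = 2.04 × 10^-3 M
[PO4^3-] = 9.4 × 10^-2 × (236/449) = 4.94 x 10^-2 M
Ba3(PO4)2(s) ⇌ 3 Ba^2+ + 2 PO4^3-, so Q = [Ba^2+]^3[PO4^3-]^2
Q = (2.04 × 10^-3)^3(4.94 × 10^-2)^2 = 2.1 × 10^-11
Q > Ksp, so Ba3(PO4)2 will precipitate.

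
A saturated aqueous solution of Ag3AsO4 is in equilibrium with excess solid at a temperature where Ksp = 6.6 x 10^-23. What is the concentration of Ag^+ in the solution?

[Ag^+] ≈ 3.8 × 10^-6 M

Ag3AsO4(s) ⇌ 3 Ag^+ + AsO4^3-
Ksp = [Ag^+]^3[AsO4^3-]
With molar solubility s: [Ag^+] = 3s, [AsO4^3-] = s.
Substituting: Ksp = (3s)^3s = 27s^4
s = (6.6 x 10^-23 / 27)^(1/4) = 1.25 x 10^-6 M
[Ag^+] = 3s = 3.8 × 10^-6 M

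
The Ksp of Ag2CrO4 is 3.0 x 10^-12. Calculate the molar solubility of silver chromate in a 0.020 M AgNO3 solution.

s = 7.5 x 10^-9 M

Ag2CrO4(s) ⇌ 2 Ag^+(aq) + CrO4^2-(aq)
Ksp = [Ag^+]^2[CrO4^2-]
If s mol/L dissolves here, [Ag^+] = 0.020 + 2s ≈ 0.020, [CrO4^2-] = s (since Ag^+ from AgNO3 dominates).
Ksp ≈ (0.020)^2 × s
s = 7.5 × 10^-9 M
Check: 2s = 1.5 x 10^-8 ≪ 0.020, so the approximation is valid.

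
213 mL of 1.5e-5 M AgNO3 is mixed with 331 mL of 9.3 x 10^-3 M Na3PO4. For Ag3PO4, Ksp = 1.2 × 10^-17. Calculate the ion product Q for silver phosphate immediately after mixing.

1.1 × 10^-18

Total volume = 213 + 331 = 544 mL.
[Ag^+] = 1.5 × 10^-5 × (213/544) = 5.87 × 10^-6 M
[PO4^3-] = 9.3 × 10^-3 × (331/544) = 5.66 × 10^-3 M
Ag3PO4(s) ⇌ 3 Ag^+(aq) + PO4^3-(aq), so Q = [Ag^+]^3[PO4^3-]
Q = (5.87 × 10^-6)^3(5.66 × 10^-3) = 1.1 × 10^-18
Q < Ksp, so no precipitate of Ag3PO4 forms.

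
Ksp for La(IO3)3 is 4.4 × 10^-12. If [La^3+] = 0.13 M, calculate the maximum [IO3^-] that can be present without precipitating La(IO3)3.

3.2e-4 M

La(IO3)3(s) <=> La^3+(aq) + 3 IO3^-(aq)
Ksp = [La^3+][IO3^-]^3
Precipitation begins when Q = Ksp. With [La^3+] = 0.13 M:
4.4 × 10^-12 = (0.13) × [IO3^-]^3
[IO3^-] = (4.4 × 10^-12 / 1.3 x 10^-1)^(1/3) = 3.2 x 10^-4 M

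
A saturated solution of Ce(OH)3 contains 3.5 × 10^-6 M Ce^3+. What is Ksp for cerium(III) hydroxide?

Ce(OH)3(s) <=> Ce^3+ + 3 OH^-
Stoichiometry gives [OH^-] = (3/1)[Ce^3+] = 1.05 × 10^-5 M.
Ksp = [Ce^3+][OH^-]^3
Ksp = 3.5 × 10^-6 × (1.05 × 10^-5)^3 = 4.1 × 10^-21

Ksp ≈ 4.1e-21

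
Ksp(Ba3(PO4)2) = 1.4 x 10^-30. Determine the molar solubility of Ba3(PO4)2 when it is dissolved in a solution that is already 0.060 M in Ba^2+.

4.0e-14 M

Ba3(PO4)2(s) ⇌ 3 Ba^2+ + 2 PO4^3-
Ksp = [Ba^2+]^3[PO4^3-]^2
If s mol/L dissolves here, [Ba^2+] = 0.060 + 3s ≈ 0.060, [PO4^3-] = 2s (common-ion effect: Ba^2+ is already 0.060 M).
Ksp ≈ (0.060)^3 × (2s)^2
s = 4.0 × 10^-14 M
Check: 3s = 1.2 × 10^-13 ≪ 0.060, so the approximation is valid.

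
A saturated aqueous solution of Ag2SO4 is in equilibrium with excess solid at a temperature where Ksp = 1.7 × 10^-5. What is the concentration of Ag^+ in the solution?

Ag2SO4(s) ⇌ 2 Ag^+ + SO4^2-
Ksp = [Ag^+]^2[SO4^2-]
With molar solubility s: [Ag^+] = 2s, [SO4^2-] = s.
So Ksp = (2s)^2 × s = 4s^3
s = (1.7 × 10^-5 / 4)^(1/3) = 1.62 × 10^-2 M
[Ag^+] = 2s = 3.2 x 10^-2 M

0.032 M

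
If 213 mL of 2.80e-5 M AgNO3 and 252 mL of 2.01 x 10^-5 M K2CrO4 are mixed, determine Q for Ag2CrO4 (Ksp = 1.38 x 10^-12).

Q ≈ 1.79e-15

Total volume = 213 + 252 = 465 mL.
[Ag^+] = 2.80 x 10^-5 × (213/465) = 1.283 × 10^-5 M
[CrO4^2-] = 2.01 × 10^-5 × (252/465) = 1.089 x 10^-5 M
Ag2CrO4(s) ⇌ 2 Ag^+ + CrO4^2-, so Q = [Ag^+]^2[CrO4^2-]
Q = (1.283 x 10^-5)^2(1.089 × 10^-5) = 1.79 × 10^-15
Q < Ksp, so no precipitate of Ag2CrO4 forms.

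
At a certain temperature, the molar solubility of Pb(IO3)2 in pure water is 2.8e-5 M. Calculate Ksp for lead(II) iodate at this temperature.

Ksp ≈ 8.8 × 10^-14

Pb(IO3)2(s) ⇌ Pb^2+(aq) + 2 IO3^-(aq)
If s mol/L of Pb(IO3)2 dissolves, [Pb^2+] = s and [IO3^-] = 2s.
Ksp = [Pb^2+][IO3^-]^2
Substituting: Ksp = s(2s)^2 = 4s^3
Ksp = 4 × (2.8 x 10^-5)^3 = 8.8 × 10^-14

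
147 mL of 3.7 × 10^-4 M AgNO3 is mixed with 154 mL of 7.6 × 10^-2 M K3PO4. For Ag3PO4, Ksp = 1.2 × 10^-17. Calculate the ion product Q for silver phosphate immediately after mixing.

Q = 2.3 × 10^-13

Total volume = 147 + 154 = 301 mL.
[Ag^+] = 3.7 × 10^-4 × (147/301) = 1.81 × 10^-4 M
[PO4^3-] = 7.6 x 10^-2 × (154/301) = 3.89 × 10^-2 M
Ag3PO4(s) ⇌ 3 Ag^+ + PO4^3-, so Q = [Ag^+]^3[PO4^3-]
Q = (1.81 × 10^-4)^3(3.89 x 10^-2) = 2.3 × 10^-13
Q > Ksp, so Ag3PO4 will precipitate.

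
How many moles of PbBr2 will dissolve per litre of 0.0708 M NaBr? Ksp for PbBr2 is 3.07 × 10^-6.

s ≈ 6.12 × 10^-4 M

PbBr2(s) ⇌ Pb^2+ + 2 Br^-
Ksp = [Pb^2+][Br^-]^2
If s mol/L dissolves here, [Pb^2+] = s, [Br^-] = 0.0708 + 2s ≈ 0.0708 (Ksp is small, so little additional dissolves).
Ksp ≈ s × (0.0708)^2
s = 6.12 x 10^-4 M
Check: 2s = 1.2 x 10^-3 ≪ 0.0708, so the approximation is valid.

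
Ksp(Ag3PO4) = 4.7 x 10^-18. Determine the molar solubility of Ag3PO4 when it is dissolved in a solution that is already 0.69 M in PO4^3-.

Ag3PO4(s) <=> 3 Ag^+(aq) + PO4^3-(aq)
Ksp = [Ag^+]^3[PO4^3-]
Let s = moles of Ag3PO4 that dissolve per litre. [Ag^+] = 3s, [PO4^3-] = 0.69 + s ≈ 0.69 (Ksp is small, so little additional dissolves).
Ksp ≈ (3s)^3 × 0.69
s = 6.3 × 10^-7 M
Check: s = 6.3 × 10^-7 ≪ 0.69, so the approximation is valid.

s ≈ 6.3 × 10^-7 M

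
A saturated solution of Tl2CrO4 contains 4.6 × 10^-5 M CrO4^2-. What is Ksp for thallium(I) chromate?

Tl2CrO4(s) ⇌ 2 Tl^+ + CrO4^2-
Stoichiometry gives [Tl^+] = (2/1)[CrO4^2-] = 9.20 × 10^-5 M.
Ksp = [Tl^+]^2[CrO4^2-]
Ksp = (9.20 x 10^-5)^2 × 4.6 x 10^-5 = 3.9 x 10^-13

3.9 × 10^-13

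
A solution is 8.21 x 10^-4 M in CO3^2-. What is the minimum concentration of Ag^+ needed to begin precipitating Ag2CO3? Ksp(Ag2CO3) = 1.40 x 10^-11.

[Ag^+] = 1.31 x 10^-4 M

Ag2CO3(s) ⇌ 2 Ag^+(aq) + CO3^2-(aq)
Ksp = [Ag^+]^2[CO3^2-]
Precipitation begins when Q = Ksp. With [CO3^2-] = 8.21 x 10^-4 M:
1.40 x 10^-11 = (8.21 x 10^-4) × [Ag^+]^2
[Ag^+] = (1.40 x 10^-11 / 8.21 x 10^-4)^(1/2) = 1.31 x 10^-4 M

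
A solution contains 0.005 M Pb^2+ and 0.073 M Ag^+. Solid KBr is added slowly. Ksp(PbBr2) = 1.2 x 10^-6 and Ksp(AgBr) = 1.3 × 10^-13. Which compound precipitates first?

Precipitation of each salt starts when its ion product equals its Ksp.
For PbBr2: 1.2 x 10^-6 = 0.005 × [Br^-]^2  ⇒  [Br^-] = 1.5 × 10^-2 M.
For AgBr: 1.3 × 10^-13 = 0.073 × [Br^-]  ⇒  [Br^-] = 1.8 x 10^-12 M.
The salt with the lower threshold [Br^-] precipitates first: AgBr.

AgBr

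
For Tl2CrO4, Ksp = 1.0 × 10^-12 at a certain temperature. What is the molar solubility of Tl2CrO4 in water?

6.3 × 10^-5 M

Tl2CrO4(s) ⇌ 2 Tl^+ + CrO4^2-
Ksp = [Tl^+]^2[CrO4^2-]
Let s = molar solubility. Then [Tl^+] = 2s and [CrO4^2-] = s.
Substituting: Ksp = (2s)^2s = 4s^3
s^3 = 1.0 × 10^-12 / 4, so s = 6.3 x 10^-5 M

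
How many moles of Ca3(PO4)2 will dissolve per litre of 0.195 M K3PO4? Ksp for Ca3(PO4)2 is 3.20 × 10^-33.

Ca3(PO4)2(s) ⇌ 3 Ca^2+ + 2 PO4^3-
Ksp = [Ca^2+]^3[PO4^3-]^2
Let s be the molar solubility in this solution. [Ca^2+] = 3s, [PO4^3-] = 0.195 + 2s ≈ 0.195 (Ksp is small, so little additional dissolves).
Ksp ≈ (3s)^3 × (0.195)^2
s = 1.46 x 10^-11 M
Check: 2s = 2.9 x 10^-11 ≪ 0.195, so the approximation is valid.

s = 1.46e-11 M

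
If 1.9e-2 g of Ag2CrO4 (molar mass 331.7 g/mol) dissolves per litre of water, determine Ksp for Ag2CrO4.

Molar solubility s = (1.9 × 10^-2 g/L) / (331.7 g/mol) = 5.73 x 10^-5 M.
Ag2CrO4(s) ⇌ 2 Ag^+ + CrO4^2-
Let s = molar solubility. Then [Ag^+] = 2s and [CrO4^2-] = s.
Ksp = [Ag^+]^2[CrO4^2-]
So Ksp = (2s)^2 × s = 4s^3
With s = 5.73 × 10^-5: Ksp = 7.5 × 10^-13

Ksp ≈ 7.5 × 10^-13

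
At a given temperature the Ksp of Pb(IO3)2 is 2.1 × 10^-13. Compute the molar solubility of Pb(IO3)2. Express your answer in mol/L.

Pb(IO3)2(s) ⇌ Pb^2+ + 2 IO3^-
Ksp = [Pb^2+][IO3^-]^2
For each mole of Pb(IO3)2 that dissolves: [Pb^2+] = s, [IO3^-] = 2s.
Ksp = s(2s)^2 = 4s^3
s = (2.1 × 10^-13 / 4)^(1/3) = 3.7 x 10^-5 M

s ≈ 3.7 x 10^-5 M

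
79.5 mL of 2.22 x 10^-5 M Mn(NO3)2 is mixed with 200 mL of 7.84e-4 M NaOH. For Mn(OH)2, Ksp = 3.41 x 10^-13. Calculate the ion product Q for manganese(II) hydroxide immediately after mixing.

Q = 1.99e-12

Total volume = 79.5 + 200 = 279.5 mL.
[Mn^2+] = 2.22 x 10^-5 × (79.5/279.5) = 6.314 x 10^-6 M
[OH^-] = 7.84 × 10^-4 × (200/279.5) = 5.610 × 10^-4 M
Mn(OH)2(s) <=> Mn^2+(aq) + 2 OH^-(aq), so Q = [Mn^2+][OH^-]^2
Q = (6.314 x 10^-6)(5.610 x 10^-4)^2 = 1.99 x 10^-12
Q > Ksp, so Mn(OH)2 will precipitate.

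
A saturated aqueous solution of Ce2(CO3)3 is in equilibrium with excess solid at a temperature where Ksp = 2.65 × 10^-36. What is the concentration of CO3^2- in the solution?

Ce2(CO3)3(s) ⇌ 2 Ce^3+(aq) + 3 CO3^2-(aq)
Ksp = [Ce^3+]^2[CO3^2-]^3
For each mole of Ce2(CO3)3 that dissolves: [Ce^3+] = 2s, [CO3^2-] = 3s.
So Ksp = (2s)^2 × (3s)^3 = 108s^5
s^5 = 2.65 × 10^-36 / 108, so s = 3.006 × 10^-8 M
[CO3^2-] = 3s = 9.02 x 10^-8 M

9.02 × 10^-8 M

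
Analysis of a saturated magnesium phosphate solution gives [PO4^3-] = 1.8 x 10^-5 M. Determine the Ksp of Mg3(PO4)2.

6.4e-24

Mg3(PO4)2(s) ⇌ 3 Mg^2+ + 2 PO4^3-
Stoichiometry gives [Mg^2+] = (3/2)[PO4^3-] = 2.70 × 10^-5 M.
Ksp = [Mg^2+]^3[PO4^3-]^2
Ksp = (2.70 x 10^-5)^3 × (1.8 × 10^-5)^2 = 6.4 x 10^-24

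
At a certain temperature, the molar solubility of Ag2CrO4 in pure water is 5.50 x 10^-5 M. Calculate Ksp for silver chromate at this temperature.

Ag2CrO4(s) ⇌ 2 Ag^+ + CrO4^2-
For each mole of Ag2CrO4 that dissolves: [Ag^+] = 2s, [CrO4^2-] = s.
Ksp = [Ag^+]^2[CrO4^2-]
Ksp = (2s)^2s = 4s^3
With s = 5.50 × 10^-5: Ksp = 6.66 × 10^-13

6.66e-13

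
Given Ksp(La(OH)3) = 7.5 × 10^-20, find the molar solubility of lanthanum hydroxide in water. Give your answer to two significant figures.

La(OH)3(s) ⇌ La^3+(aq) + 3 OH^-(aq)
Ksp = [La^3+][OH^-]^3
With molar solubility s: [La^3+] = s, [OH^-] = 3s.
So Ksp = s × (3s)^3 = 27s^4
s^4 = 7.5 × 10^-20 / 27, so s = 7.3 x 10^-6 M

7.3 x 10^-6 M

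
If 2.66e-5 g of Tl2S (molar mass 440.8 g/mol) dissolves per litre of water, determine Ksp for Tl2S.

Ksp = 8.79 x 10^-22

Molar solubility s = (2.66 x 10^-5 g/L) / (440.8 g/mol) = 6.034 × 10^-8 M.
Tl2S(s) ⇌ 2 Tl^+(aq) + S^2-(aq)
Let s = molar solubility. Then [Tl^+] = 2s and [S^2-] = s.
Ksp = [Tl^+]^2[S^2-]
Substituting: Ksp = (2s)^2s = 4s^3
With s = 6.034 x 10^-8: Ksp = 8.79 x 10^-22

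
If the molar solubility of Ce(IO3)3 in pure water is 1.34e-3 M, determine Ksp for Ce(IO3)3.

Ce(IO3)3(s) ⇌ Ce^3+(aq) + 3 IO3^-(aq)
Let s = molar solubility. Then [Ce^3+] = s and [IO3^-] = 3s.
Ksp = [Ce^3+][IO3^-]^3
Ksp = s(3s)^3 = 27s^4
Ksp = 27 × (1.34 x 10^-3)^4 = 8.71 × 10^-11

8.71 × 10^-11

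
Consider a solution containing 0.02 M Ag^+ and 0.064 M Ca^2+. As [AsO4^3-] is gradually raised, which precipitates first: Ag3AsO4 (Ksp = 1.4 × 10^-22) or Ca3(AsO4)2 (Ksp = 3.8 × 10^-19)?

Ag3AsO4

Precipitation of each salt starts when its ion product equals its Ksp.
For Ag3AsO4: 1.4 × 10^-22 = (0.02)^3 × [AsO4^3-]  ⇒  [AsO4^3-] = 1.8 × 10^-17 M.
For Ca3(AsO4)2: 3.8 × 10^-19 = (0.064)^3 × [AsO4^3-]^2  ⇒  [AsO4^3-] = 3.8 × 10^-8 M.
The salt with the lower threshold [AsO4^3-] precipitates first: Ag3AsO4.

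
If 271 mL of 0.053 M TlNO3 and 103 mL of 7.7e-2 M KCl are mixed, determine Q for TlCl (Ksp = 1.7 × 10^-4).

Total volume = 271 + 103 = 374 mL.
[Tl^+] = 5.3 × 10^-2 × (271/374) = 3.84 × 10^-2 M
[Cl^-] = 7.7 × 10^-2 × (103/374) = 2.12 × 10^-2 M
TlCl(s) ⇌ Tl^+(aq) + Cl^-(aq), so Q = [Tl^+][Cl^-]
Q = (3.84 x 10^-2)(2.12 × 10^-2) = 8.1 × 10^-4
Q > Ksp, so TlCl will precipitate.

8.1 × 10^-4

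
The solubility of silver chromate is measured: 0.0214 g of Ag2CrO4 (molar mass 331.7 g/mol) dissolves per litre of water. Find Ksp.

Molar solubility s = (2.14 × 10^-2 g/L) / (331.7 g/mol) = 6.452 × 10^-5 M.
Ag2CrO4(s) ⇌ 2 Ag^+ + CrO4^2-
If s mol/L of Ag2CrO4 dissolves, [Ag^+] = 2s and [CrO4^2-] = s.
Ksp = [Ag^+]^2[CrO4^2-]
Ksp = (2s)^2s = 4s^3
With s = 6.452 × 10^-5: Ksp = 1.07 × 10^-12

Ksp = 1.07e-12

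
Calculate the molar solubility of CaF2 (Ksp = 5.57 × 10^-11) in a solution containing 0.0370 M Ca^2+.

CaF2(s) <=> Ca^2+(aq) + 2 F^-(aq)
Ksp = [Ca^2+][F^-]^2
If s mol/L dissolves here, [Ca^2+] = 0.0370 + s ≈ 0.0370, [F^-] = 2s (common-ion effect: Ca^2+ is already 0.0370 M).
Ksp ≈ 0.0370 × (2s)^2
s = 1.94 × 10^-5 M
Check: s = 1.9 × 10^-5 ≪ 0.0370, so the approximation is valid.

s ≈ 1.94e-5 M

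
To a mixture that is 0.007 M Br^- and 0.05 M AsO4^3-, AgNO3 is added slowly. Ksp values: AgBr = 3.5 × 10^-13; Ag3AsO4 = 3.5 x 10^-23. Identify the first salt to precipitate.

AgBr

Precipitation of each salt starts when its ion product equals its Ksp.
For AgBr: 3.5 × 10^-13 = 0.007 × [Ag^+]  ⇒  [Ag^+] = 5.0 × 10^-11 M.
For Ag3AsO4: 3.5 x 10^-23 = 0.05 × [Ag^+]^3  ⇒  [Ag^+] = 8.9 × 10^-8 M.
The salt with the lower threshold [Ag^+] precipitates first: AgBr.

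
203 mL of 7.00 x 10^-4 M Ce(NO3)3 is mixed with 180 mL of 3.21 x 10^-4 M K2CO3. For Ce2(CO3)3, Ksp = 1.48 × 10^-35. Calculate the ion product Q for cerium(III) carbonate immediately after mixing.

Q = 4.73 × 10^-19

Total volume = 203 + 180 = 383 mL.
[Ce^3+] = 7.00 × 10^-4 × (203/383) = 3.710 × 10^-4 M
[CO3^2-] = 3.21 x 10^-4 × (180/383) = 1.509 × 10^-4 M
Ce2(CO3)3(s) ⇌ 2 Ce^3+(aq) + 3 CO3^2-(aq), so Q = [Ce^3+]^2[CO3^2-]^3
Q = (3.710 × 10^-4)^2(1.509 x 10^-4)^3 = 4.73 × 10^-19
Q > Ksp, so Ce2(CO3)3 will precipitate.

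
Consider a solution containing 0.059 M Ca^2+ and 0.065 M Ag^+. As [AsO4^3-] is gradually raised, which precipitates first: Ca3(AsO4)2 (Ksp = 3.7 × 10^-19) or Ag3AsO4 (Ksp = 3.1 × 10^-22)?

Precipitation of each salt starts when its ion product equals its Ksp.
For Ca3(AsO4)2: 3.7 × 10^-19 = (0.059)^3 × [AsO4^3-]^2  ⇒  [AsO4^3-] = 4.2 × 10^-8 M.
For Ag3AsO4: 3.1 × 10^-22 = (0.065)^3 × [AsO4^3-]  ⇒  [AsO4^3-] = 1.1 × 10^-18 M.
The salt with the lower threshold [AsO4^3-] precipitates first: Ag3AsO4.

Ag3AsO4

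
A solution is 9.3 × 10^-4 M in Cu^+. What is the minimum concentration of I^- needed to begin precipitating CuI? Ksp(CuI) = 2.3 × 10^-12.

[I^-] ≈ 2.5 x 10^-9 M

CuI(s) ⇌ Cu^+(aq) + I^-(aq)
Ksp = [Cu^+][I^-]
Precipitation begins when Q = Ksp. With [Cu^+] = 9.3 × 10^-4 M:
2.3 × 10^-12 = (9.3 × 10^-4) × [I^-]
[I^-] = (2.3 × 10^-12 / 9.3 x 10^-4) = 2.5 x 10^-9 M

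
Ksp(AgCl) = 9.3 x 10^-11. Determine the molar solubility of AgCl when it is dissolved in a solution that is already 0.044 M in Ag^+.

AgCl(s) ⇌ Ag^+ + Cl^-
Ksp = [Ag^+][Cl^-]
Let s be the molar solubility in this solution. [Ag^+] = 0.044 + s ≈ 0.044, [Cl^-] = s (Ksp is small, so little additional dissolves).
Ksp ≈ 0.044 × s
s = 2.1 × 10^-9 M
Check: s = 2.1 × 10^-9 ≪ 0.044, so the approximation is valid.

s ≈ 2.1e-9 M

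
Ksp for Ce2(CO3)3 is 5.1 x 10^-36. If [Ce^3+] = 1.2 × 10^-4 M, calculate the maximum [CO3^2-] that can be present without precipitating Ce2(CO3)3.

7.1e-10 M

Ce2(CO3)3(s) ⇌ 2 Ce^3+(aq) + 3 CO3^2-(aq)
Ksp = [Ce^3+]^2[CO3^2-]^3
Precipitation begins when Q = Ksp. With [Ce^3+] = 1.2 × 10^-4 M:
5.1 x 10^-36 = (1.2 × 10^-4)^2 × [CO3^2-]^3
[CO3^2-] = (5.1 x 10^-36 / 1.44 × 10^-8)^(1/3) = 7.1 × 10^-10 M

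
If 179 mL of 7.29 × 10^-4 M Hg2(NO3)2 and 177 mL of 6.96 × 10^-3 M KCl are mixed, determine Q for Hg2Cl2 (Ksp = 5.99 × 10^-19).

4.39e-9

Total volume = 179 + 177 = 356 mL.
[Hg2^2+] = 7.29 × 10^-4 × (179/356) = 3.665 × 10^-4 M
[Cl^-] = 6.96 x 10^-3 × (177/356) = 3.460 × 10^-3 M
Hg2Cl2(s) ⇌ Hg2^2+ + 2 Cl^-, so Q = [Hg2^2+][Cl^-]^2
Q = (3.665 × 10^-4)(3.460 x 10^-3)^2 = 4.39 × 10^-9
Q > Ksp, so Hg2Cl2 will precipitate.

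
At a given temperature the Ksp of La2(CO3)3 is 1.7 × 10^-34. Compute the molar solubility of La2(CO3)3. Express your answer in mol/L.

s = 6.9 x 10^-8 M

La2(CO3)3(s) <=> 2 La^3+(aq) + 3 CO3^2-(aq)
Ksp = [La^3+]^2[CO3^2-]^3
With molar solubility s: [La^3+] = 2s, [CO3^2-] = 3s.
Ksp = (2s)^2(3s)^3 = 108s^5
Solving, s = (1.7 × 10^-34/108)^(1/5) = 6.9 × 10^-8 M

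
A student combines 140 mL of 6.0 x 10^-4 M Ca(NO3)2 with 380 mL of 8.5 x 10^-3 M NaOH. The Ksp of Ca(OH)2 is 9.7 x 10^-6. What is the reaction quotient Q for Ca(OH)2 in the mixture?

Total volume = 140 + 380 = 520 mL.
[Ca^2+] = 6.0 x 10^-4 × (140/520) = 1.62 × 10^-4 M
[OH^-] = 8.5 × 10^-3 × (380/520) = 6.21 × 10^-3 M
Ca(OH)2(s) ⇌ Ca^2+(aq) + 2 OH^-(aq), so Q = [Ca^2+][OH^-]^2
Q = (1.62 × 10^-4)(6.21 × 10^-3)^2 = 6.2 x 10^-9
Q < Ksp, so no precipitate of Ca(OH)2 forms.

Q = 6.2 x 10^-9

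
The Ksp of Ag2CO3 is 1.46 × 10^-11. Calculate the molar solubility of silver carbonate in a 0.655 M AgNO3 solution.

Ag2CO3(s) <=> 2 Ag^+ + CO3^2-
Ksp = [Ag^+]^2[CO3^2-]
If s mol/L dissolves here, [Ag^+] = 0.655 + 2s ≈ 0.655, [CO3^2-] = s (Ksp is small, so little additional dissolves).
Ksp ≈ (0.655)^2 × s
s = 3.40 × 10^-11 M
Check: 2s = 6.8 x 10^-11 ≪ 0.655, so the approximation is valid.

3.40e-11 M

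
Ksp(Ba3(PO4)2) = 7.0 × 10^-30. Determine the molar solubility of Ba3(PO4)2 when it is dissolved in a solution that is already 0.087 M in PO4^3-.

3.2e-10 M

Ba3(PO4)2(s) ⇌ 3 Ba^2+(aq) + 2 PO4^3-(aq)
Ksp = [Ba^2+]^3[PO4^3-]^2
Let s = moles of Ba3(PO4)2 that dissolve per litre. [Ba^2+] = 3s, [PO4^3-] = 0.087 + 2s ≈ 0.087 (common-ion effect: PO4^3- is already 0.087 M).
Ksp ≈ (3s)^3 × (0.087)^2
s = 3.2 x 10^-10 M
Check: 2s = 6.5 × 10^-10 ≪ 0.087, so the approximation is valid.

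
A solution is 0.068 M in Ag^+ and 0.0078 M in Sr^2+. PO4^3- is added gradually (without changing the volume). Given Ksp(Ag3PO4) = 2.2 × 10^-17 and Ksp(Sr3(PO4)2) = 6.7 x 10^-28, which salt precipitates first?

Each salt begins to precipitate when Q = Ksp, i.e. when [PO4^3-] reaches its threshold.
For Ag3PO4: 2.2 × 10^-17 = (0.068)^3 × [PO4^3-]  ⇒  [PO4^3-] = 7.0 × 10^-14 M.
For Sr3(PO4)2: 6.7 x 10^-28 = (0.0078)^3 × [PO4^3-]^2  ⇒  [PO4^3-] = 3.8 x 10^-11 M.
The salt with the lower threshold [PO4^3-] precipitates first: Ag3PO4.

Ag3PO4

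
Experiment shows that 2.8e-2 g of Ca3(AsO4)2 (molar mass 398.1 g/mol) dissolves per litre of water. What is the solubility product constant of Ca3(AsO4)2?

Molar solubility s = (2.8 x 10^-2 g/L) / (398.1 g/mol) = 7.03 x 10^-5 M.
Ca3(AsO4)2(s) ⇌ 3 Ca^2+(aq) + 2 AsO4^3-(aq)
For each mole of Ca3(AsO4)2 that dissolves: [Ca^2+] = 3s, [AsO4^3-] = 2s.
Ksp = [Ca^2+]^3[AsO4^3-]^2
Ksp = (3s)^3(2s)^2 = 108s^5
Ksp = 108 × (7.03 x 10^-5)^5 = 1.9 × 10^-19

Ksp ≈ 1.9e-19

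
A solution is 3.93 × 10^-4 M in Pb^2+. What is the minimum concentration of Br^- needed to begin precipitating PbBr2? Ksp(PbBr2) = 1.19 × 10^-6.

[Br^-] = 0.0550 M

PbBr2(s) ⇌ Pb^2+ + 2 Br^-
Ksp = [Pb^2+][Br^-]^2
Precipitation begins when Q = Ksp. With [Pb^2+] = 3.93 × 10^-4 M:
1.19 × 10^-6 = (3.93 × 10^-4) × [Br^-]^2
[Br^-] = (1.19 × 10^-6 / 3.93 × 10^-4)^(1/2) = 5.50 × 10^-2 M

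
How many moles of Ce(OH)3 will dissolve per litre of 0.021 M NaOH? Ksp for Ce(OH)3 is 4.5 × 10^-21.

Ce(OH)3(s) <=> Ce^3+ + 3 OH^-
Ksp = [Ce^3+][OH^-]^3
Let s be the molar solubility in this solution. [Ce^3+] = s, [OH^-] = 0.021 + 3s ≈ 0.021 (common-ion effect: OH^- is already 0.021 M).
Ksp ≈ s × (0.021)^3
s = 4.9 × 10^-16 M
Check: 3s = 1.5 x 10^-15 ≪ 0.021, so the approximation is valid.

4.9 × 10^-16 M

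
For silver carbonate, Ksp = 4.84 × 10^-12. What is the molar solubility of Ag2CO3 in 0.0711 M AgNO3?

Ag2CO3(s) <=> 2 Ag^+(aq) + CO3^2-(aq)
Ksp = [Ag^+]^2[CO3^2-]
Let s be the molar solubility in this solution. [Ag^+] = 0.0711 + 2s ≈ 0.0711, [CO3^2-] = s (Ksp is small, so little additional dissolves).
Ksp ≈ (0.0711)^2 × s
s = 9.57 × 10^-10 M
Check: 2s = 1.9 × 10^-9 ≪ 0.0711, so the approximation is valid.

s ≈ 9.57 × 10^-10 M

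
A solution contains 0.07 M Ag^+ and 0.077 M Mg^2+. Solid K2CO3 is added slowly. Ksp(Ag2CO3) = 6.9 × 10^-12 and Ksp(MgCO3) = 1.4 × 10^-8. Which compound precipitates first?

Ag2CO3

Each salt begins to precipitate when Q = Ksp, i.e. when [CO3^2-] reaches its threshold.
For Ag2CO3: 6.9 × 10^-12 = (0.07)^2 × [CO3^2-]  ⇒  [CO3^2-] = 1.4 x 10^-9 M.
For MgCO3: 1.4 × 10^-8 = 0.077 × [CO3^2-]  ⇒  [CO3^2-] = 1.8 x 10^-7 M.
The salt with the lower threshold [CO3^2-] precipitates first: Ag2CO3.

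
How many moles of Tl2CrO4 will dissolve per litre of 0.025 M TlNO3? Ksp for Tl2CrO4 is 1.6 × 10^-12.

s = 2.6 × 10^-9 M

Tl2CrO4(s) ⇌ 2 Tl^+ + CrO4^2-
Ksp = [Tl^+]^2[CrO4^2-]
Let s = moles of Tl2CrO4 that dissolve per litre. [Tl^+] = 0.025 + 2s ≈ 0.025, [CrO4^2-] = s (common-ion effect: Tl^+ is already 0.025 M).
Ksp ≈ (0.025)^2 × s
s = 2.6 x 10^-9 M
Check: 2s = 5.1 x 10^-9 ≪ 0.025, so the approximation is valid.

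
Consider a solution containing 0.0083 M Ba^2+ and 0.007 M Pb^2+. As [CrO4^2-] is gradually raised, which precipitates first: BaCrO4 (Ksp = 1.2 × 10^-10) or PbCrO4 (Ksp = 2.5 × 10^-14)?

PbCrO4

Each salt begins to precipitate when Q = Ksp, i.e. when [CrO4^2-] reaches its threshold.
For BaCrO4: 1.2 × 10^-10 = 0.0083 × [CrO4^2-]  ⇒  [CrO4^2-] = 1.4 × 10^-8 M.
For PbCrO4: 2.5 × 10^-14 = 0.007 × [CrO4^2-]  ⇒  [CrO4^2-] = 3.6 × 10^-12 M.
The salt with the lower threshold [CrO4^2-] precipitates first: PbCrO4.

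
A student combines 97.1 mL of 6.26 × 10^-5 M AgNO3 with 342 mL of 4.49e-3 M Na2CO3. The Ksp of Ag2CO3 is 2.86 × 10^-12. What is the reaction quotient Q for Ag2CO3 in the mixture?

Total volume = 97.1 + 342 = 439.1 mL.
[Ag^+] = 6.26 x 10^-5 × (97.1/439.1) = 1.384 × 10^-5 M
[CO3^2-] = 4.49 × 10^-3 × (342/439.1) = 3.497 x 10^-3 M
Ag2CO3(s) ⇌ 2 Ag^+(aq) + CO3^2-(aq), so Q = [Ag^+]^2[CO3^2-]
Q = (1.384 × 10^-5)^2(3.497 × 10^-3) = 6.70 x 10^-13
Q < Ksp, so no precipitate of Ag2CO3 forms.

Q ≈ 6.70 × 10^-13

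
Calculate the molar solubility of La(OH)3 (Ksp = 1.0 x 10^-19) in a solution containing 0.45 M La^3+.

La(OH)3(s) ⇌ La^3+ + 3 OH^-
Ksp = [La^3+][OH^-]^3
Let s be the molar solubility in this solution. [La^3+] = 0.45 + s ≈ 0.45, [OH^-] = 3s (common-ion effect: La^3+ is already 0.45 M).
Ksp ≈ 0.45 × (3s)^3
s = 2.0 × 10^-7 M
Check: s = 2.0 × 10^-7 ≪ 0.45, so the approximation is valid.

s = 2.0e-7 M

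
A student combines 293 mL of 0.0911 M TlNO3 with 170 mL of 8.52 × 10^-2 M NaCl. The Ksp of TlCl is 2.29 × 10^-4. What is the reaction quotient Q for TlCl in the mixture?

Total volume = 293 + 170 = 463 mL.
[Tl^+] = 9.11 × 10^-2 × (293/463) = 5.765 × 10^-2 M
[Cl^-] = 8.52 × 10^-2 × (170/463) = 3.128 × 10^-2 M
TlCl(s) ⇌ Tl^+ + Cl^-, so Q = [Tl^+][Cl^-]
Q = (5.765 × 10^-2)(3.128 × 10^-2) = 1.80 × 10^-3
Q > Ksp, so TlCl will precipitate.

Q ≈ 1.80e-3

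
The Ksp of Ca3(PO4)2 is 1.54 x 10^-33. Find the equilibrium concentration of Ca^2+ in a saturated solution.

Ca3(PO4)2(s) ⇌ 3 Ca^2+ + 2 PO4^3-
Ksp = [Ca^2+]^3[PO4^3-]^2
If s mol/L of Ca3(PO4)2 dissolves, [Ca^2+] = 3s and [PO4^3-] = 2s.
Ksp = (3s)^3(2s)^2 = 108s^5
s = (1.54 x 10^-33 / 108)^(1/5) = 1.074 × 10^-7 M
[Ca^2+] = 3s = 3.22 × 10^-7 M

[Ca^2+] = 3.22e-7 M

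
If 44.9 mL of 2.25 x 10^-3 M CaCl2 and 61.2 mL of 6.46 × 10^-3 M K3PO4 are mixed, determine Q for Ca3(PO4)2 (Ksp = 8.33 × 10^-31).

Total volume = 44.9 + 61.2 = 106.1 mL.
[Ca^2+] = 2.25 x 10^-3 × (44.9/106.1) = 9.522 x 10^-4 M
[PO4^3-] = 6.46 × 10^-3 × (61.2/106.1) = 3.726 × 10^-3 M
Ca3(PO4)2(s) ⇌ 3 Ca^2+(aq) + 2 PO4^3-(aq), so Q = [Ca^2+]^3[PO4^3-]^2
Q = (9.522 x 10^-4)^3(3.726 × 10^-3)^2 = 1.20 × 10^-14
Q > Ksp, so Ca3(PO4)2 will precipitate.

Q = 1.20 × 10^-14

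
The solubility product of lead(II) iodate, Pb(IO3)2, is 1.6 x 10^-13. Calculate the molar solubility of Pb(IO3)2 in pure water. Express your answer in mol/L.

s ≈ 3.4e-5 M

Pb(IO3)2(s) ⇌ Pb^2+ + 2 IO3^-
Ksp = [Pb^2+][IO3^-]^2
If s mol/L of Pb(IO3)2 dissolves, [Pb^2+] = s and [IO3^-] = 2s.
Substituting: Ksp = s(2s)^2 = 4s^3
s = (1.6 x 10^-13 / 4)^(1/3) = 3.4 x 10^-5 M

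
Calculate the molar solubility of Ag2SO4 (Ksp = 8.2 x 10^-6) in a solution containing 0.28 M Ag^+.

Ag2SO4(s) ⇌ 2 Ag^+ + SO4^2-
Ksp = [Ag^+]^2[SO4^2-]
Let s = moles of Ag2SO4 that dissolve per litre. [Ag^+] = 0.28 + 2s ≈ 0.28, [SO4^2-] = s (since the Ag^+ already present dominates).
Ksp ≈ (0.28)^2 × s
s = 1.0 × 10^-4 M
Check: 2s = 2.1 × 10^-4 ≪ 0.28, so the approximation is valid.

1.0 × 10^-4 M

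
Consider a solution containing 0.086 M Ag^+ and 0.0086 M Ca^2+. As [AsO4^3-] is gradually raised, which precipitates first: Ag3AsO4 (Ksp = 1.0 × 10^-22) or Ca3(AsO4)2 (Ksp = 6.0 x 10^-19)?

Ag3AsO4

Precipitation of each salt starts when its ion product equals its Ksp.
For Ag3AsO4: 1.0 × 10^-22 = (0.086)^3 × [AsO4^3-]  ⇒  [AsO4^3-] = 1.6 x 10^-19 M.
For Ca3(AsO4)2: 6.0 x 10^-19 = (0.0086)^3 × [AsO4^3-]^2  ⇒  [AsO4^3-] = 9.7 × 10^-7 M.
The salt with the lower threshold [AsO4^3-] precipitates first: Ag3AsO4.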